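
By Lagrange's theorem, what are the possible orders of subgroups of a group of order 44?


Lagrange's theorem: |H| divides |G|
|G| = 44
Divisors of 44: 1, 2, 4, 11, 22, 44

Possible subgroup orders: {1, 2, 4, 11, 22, 44}


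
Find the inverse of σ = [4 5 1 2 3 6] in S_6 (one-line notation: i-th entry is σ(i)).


To find σ⁻¹, swap domain and range:
σ(1) = 4 → σ⁻¹(4) = 1
σ(2) = 5 → σ⁻¹(5) = 2
σ(3) = 1 → σ⁻¹(1) = 3
σ(4) = 2 → σ⁻¹(2) = 4
σ(5) = 3 → σ⁻¹(3) = 5
σ(6) = 6 → σ⁻¹(6) = 6

σ⁻¹ = [3 4 5 1 2 6]


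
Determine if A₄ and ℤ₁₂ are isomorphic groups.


Comparing A₄ and ℤ₁₂:
A₄ is non-abelian, ℤ₁₂ is abelian

No, A₄ ≇ ℤ₁₂


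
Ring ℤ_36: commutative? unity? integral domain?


ℤ_36 is a commutative ring with unity 1; 36 = 2×18 is composite, so 2·18 ≡ 0 gives zero divisors (not an integral domain)
Commutative: Yes
Integral domain: No
Has unity: Yes

ℤ_36: Commutative=Yes, Unity=Yes


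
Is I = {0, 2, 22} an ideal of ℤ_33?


Check ideal conditions for I = {0, 2, 22} in ℤ_33:
(1) I is an additive subgroup? No
(2) For r ∈ ℤ_33 and a ∈ I: r·a ∈ I? No  [counterexample: r=2, a=2, r·a mod 33 = 4 ∉ I]

No, I is not an ideal of ℤ_33


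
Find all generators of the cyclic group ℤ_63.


g generates ℤ_n iff gcd(g,n) = 1
Prime factors of 63: 3, 7
Generators are g ∈ {1,...,62} not divisible by any of these primes.
Generators: {1, 2, 4, 5, 8, 10, 11, 13, 16, 17, 19, 20, 22, 23, 25, 26, 29, 31, 32, 34, 37, 38, 40, 41, 43, 44, 46, 47, 50, 52, 53, 55, 58, 59, 61, 62}
Number of generators = φ(63) = 36

Generators of ℤ_63 = {1, 2, 4, 5, 8, 10, 11, 13, 16, 17, 19, 20, 22, 23, 25, 26, 29, 31, 32, 34, 37, 38, 40, 41, 43, 44, 46, 47, 50, 52, 53, 55, 58, 59, 61, 62}


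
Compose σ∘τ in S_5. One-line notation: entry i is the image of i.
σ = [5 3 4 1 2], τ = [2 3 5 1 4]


σ∘τ: apply τ first, then σ
1 →τ 2 →σ 3
2 →τ 3 →σ 4
3 →τ 5 →σ 2
4 →τ 1 →σ 5
5 →τ 4 →σ 1

σ∘τ = [3 4 2 5 1]


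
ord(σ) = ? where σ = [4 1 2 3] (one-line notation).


Cycle decomposition: (1 4 3 2)
Cycle lengths: 4
Order = lcm(4) = 4

ord(σ) = 4


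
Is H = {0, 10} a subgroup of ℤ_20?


Subgroup test for H = {0, 10} in (ℤ_20, +):
(1) 0 ∈ H? Yes
(2) Closure: for all a,b ∈ H, (a+b) mod 20 ∈ H? Yes
(3) Inverses: for all a ∈ H, -a mod 20 ∈ H? Yes

Yes, H is a subgroup of ℤ_20


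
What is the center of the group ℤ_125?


Z(G) = {g ∈ G | gx = xg for all x ∈ G}
ℤ_125 is abelian, so Z(G) = G

Z(ℤ_125) = ℤ_125


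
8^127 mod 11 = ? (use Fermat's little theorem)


Fermat's little theorem: if p is prime and gcd(a,p)=1, then a^(p-1) ≡ 1 (mod p)
p = 11 is prime, gcd(8,11) = 1
Reduce exponent: 127 mod 10 = 7
So 8^127 ≡ 8^7 (mod 11)
8^7 mod 11 = 2

8^127 ≡ 2 (mod 11)


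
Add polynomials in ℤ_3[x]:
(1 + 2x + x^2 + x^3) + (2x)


Add coefficients mod 3:
x^0: 1 + 0 = 1 (mod 3)
x^1: 2 + 2 = 1 (mod 3)
x^2: 1 + 0 = 1 (mod 3)
x^3: 1 + 0 = 1 (mod 3)
Result: 1 + x + x^2 + x^3

f + g = 1 + x + x^2 + x^3


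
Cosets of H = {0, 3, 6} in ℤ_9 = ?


H = {0, 3, 6}, |H| = 3
Number of cosets = |G|/|H| = 9/3 = 3
0 + H = {0, 3, 6}
1 + H = {1, 4, 7}
2 + H = {2, 5, 8}

Cosets: 0+H={0,3,6}; 1+H={1,4,7}; 2+H={2,5,8}


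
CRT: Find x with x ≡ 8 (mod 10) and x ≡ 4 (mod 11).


m₁ = 10, m₂ = 11, gcd = 1, so CRT applies. M = m₁·m₂ = 110
Let M₁ = M/m₁ = 11, M₂ = M/m₂ = 10
Find y₁ ≡ M₁⁻¹ (mod m₁): 11⁻¹ ≡ 1 (mod 10)
Find y₂ ≡ M₂⁻¹ (mod m₂): 10⁻¹ ≡ 10 (mod 11)
x = a₁·M₁·y₁ + a₂·M₂·y₂ = 8·11·1 + 4·10·10 = 488
Reduce mod 110: x ≡ 48
Check: 48 mod 10 = 8 ✓, 48 mod 11 = 4 ✓

x ≡ 48 (mod 110)


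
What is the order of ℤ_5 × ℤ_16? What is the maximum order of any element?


|ℤ_5 × ℤ_16| = 5 × 16 = 80
Max element order = lcm(5,16) = 80
Cyclic? Yes (gcd=1)

|ℤ_5×ℤ_16| = 80, max element order = 80


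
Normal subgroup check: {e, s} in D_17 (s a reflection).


H = {e, s} in D_17 (s a reflection)
r·s·r⁻¹ = sr⁻² ≠ s for n ≥ 3, so {e, s} is not closed under conjugation

No, not a normal subgroup


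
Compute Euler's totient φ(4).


φ(n) = count of k ∈ {1,...,n} with gcd(k,n)=1
Coprimes to 4: {1, 3}
Count: 2

φ(4) = 2


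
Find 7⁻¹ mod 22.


Use the extended Euclidean algorithm to write 1 = 7·s + 22·t; then s mod 22 is the inverse.
Euclidean algorithm:
  7 = 0·22 + 7
  22 = 3·7 + 1
  7 = 7·1 + 0
gcd(7,22) = 1
Back-substitution gives: 7·(-3) + 22·(1) = 1
So 7⁻¹ ≡ -3 ≡ 19 (mod 22)
Check: 7 × 19 = 133 ≡ 1 (mod 22) ✓

7⁻¹ ≡ 19 (mod 22)


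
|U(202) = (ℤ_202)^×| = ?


U(n) is the group of units mod n; |U(n)| = φ(n)
|U(202)| = φ(202) = 100

|U(202) = (ℤ_202)^×| = 100


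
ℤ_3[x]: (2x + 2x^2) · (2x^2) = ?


Expand and collect like terms; reduce coefficients mod 3:
x^0: 0·0 = 0 ≡ 0 (mod 3)
x^1: 0·0 + 2·0 = 0 ≡ 0 (mod 3)
x^2: 0·2 + 2·0 + 2·0 = 0 ≡ 0 (mod 3)
x^3: 2·2 + 2·0 = 4 ≡ 1 (mod 3)
x^4: 2·2 = 4 ≡ 1 (mod 3)
Result: x^3 + x^4

f · g = x^3 + x^4


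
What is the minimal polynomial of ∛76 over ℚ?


∛76 satisfies x³ - 76 = 0, irreducible over ℚ (no rational root; 76 is not a perfect cube)

Minimal polynomial: x³ - 76


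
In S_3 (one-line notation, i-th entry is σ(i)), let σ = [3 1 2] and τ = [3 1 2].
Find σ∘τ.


σ∘τ: apply τ first, then σ
1 →τ 3 →σ 2
2 →τ 1 →σ 3
3 →τ 2 →σ 1

σ∘τ = [2 3 1]


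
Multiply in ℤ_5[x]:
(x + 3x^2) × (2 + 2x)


Expand and collect like terms; reduce coefficients mod 5:
x^0: 0·2 = 0 ≡ 0 (mod 5)
x^1: 0·2 + 1·2 = 2 ≡ 2 (mod 5)
x^2: 1·2 + 3·2 = 8 ≡ 3 (mod 5)
x^3: 3·2 = 6 ≡ 1 (mod 5)
Result: 2x + 3x^2 + x^3

f · g = 2x + 3x^2 + x^3


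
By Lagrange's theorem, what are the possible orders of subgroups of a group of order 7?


Lagrange's theorem: |H| divides |G|
|G| = 7
Divisors of 7: 1, 7

Possible subgroup orders: {1, 7}


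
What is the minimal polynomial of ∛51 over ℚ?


∛51 satisfies x³ - 51 = 0, irreducible over ℚ (no rational root; 51 is not a perfect cube)

Minimal polynomial: x³ - 51


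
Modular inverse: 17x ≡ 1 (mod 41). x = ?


Use the extended Euclidean algorithm to write 1 = 17·s + 41·t; then s mod 41 is the inverse.
Euclidean algorithm:
  17 = 0·41 + 17
  41 = 2·17 + 7
  17 = 2·7 + 3
  7 = 2·3 + 1
  3 = 3·1 + 0
gcd(17,41) = 1
Back-substitution gives: 17·(-12) + 41·(5) = 1
So 17⁻¹ ≡ -12 ≡ 29 (mod 41)
Check: 17 × 29 = 493 ≡ 1 (mod 41) ✓

17⁻¹ ≡ 29 (mod 41)


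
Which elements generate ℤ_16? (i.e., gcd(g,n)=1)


g generates ℤ_n iff gcd(g,n) = 1
Checking each g ∈ {1,...,15}:
gcd(1,16) = 1
gcd(2,16) = 2
gcd(3,16) = 1
gcd(4,16) = 4
gcd(5,16) = 1
gcd(6,16) = 2
gcd(7,16) = 1
gcd(8,16) = 8
gcd(9,16) = 1
gcd(10,16) = 2
gcd(11,16) = 1
gcd(12,16) = 4
gcd(13,16) = 1
gcd(14,16) = 2
gcd(15,16) = 1
Generators: {1, 3, 5, 7, 9, 11, 13, 15}
Number of generators = φ(16) = 8

Generators of ℤ_16 = {1, 3, 5, 7, 9, 11, 13, 15}


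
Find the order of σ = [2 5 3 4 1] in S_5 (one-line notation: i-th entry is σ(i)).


Cycle decomposition: (1 2 5)
Cycle lengths: 3
Order = lcm(3) = 3

ord(σ) = 3


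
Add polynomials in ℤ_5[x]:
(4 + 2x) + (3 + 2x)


Add coefficients mod 5:
x^0: 4 + 3 = 2 (mod 5)
x^1: 2 + 2 = 4 (mod 5)
Result: 2 + 4x

f + g = 2 + 4x


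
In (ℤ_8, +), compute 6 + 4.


Operation: addition mod 8
6 + 4 = (a + b) mod 8 with a = 6, b = 4

6 + 4 = 2


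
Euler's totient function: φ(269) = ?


Factor n: 269 = 269
φ(n) = n · ∏(1 - 1/p) over distinct primes p | n
φ(269) = 269 · (1 - 1/269) = 268

φ(269) = 268


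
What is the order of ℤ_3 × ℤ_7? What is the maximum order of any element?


|ℤ_3 × ℤ_7| = 3 × 7 = 21
Max element order = lcm(3,7) = 21
Cyclic? Yes (gcd=1)

|ℤ_3×ℤ_7| = 21, max element order = 21


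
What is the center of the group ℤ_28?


Z(G) = {g ∈ G | gx = xg for all x ∈ G}
ℤ_28 is abelian, so Z(G) = G

Z(ℤ_28) = ℤ_28


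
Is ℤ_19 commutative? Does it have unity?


ℤ_19 is a commutative ring with unity 1; 19 is prime, so ℤ_19 is a field (hence an integral domain)
Commutative: Yes
Integral domain: Yes
Has unity: Yes

ℤ_19: Commutative=Yes, Unity=Yes


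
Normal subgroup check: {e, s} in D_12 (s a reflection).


H = {e, s} in D_12 (s a reflection)
r·s·r⁻¹ = sr⁻² ≠ s for n ≥ 3, so {e, s} is not closed under conjugation

No, not a normal subgroup


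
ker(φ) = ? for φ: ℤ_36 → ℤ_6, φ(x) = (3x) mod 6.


Kernel = preimage of identity
ker(φ) = {x ∈ ℤ_36 : 3x ≡ 0 (mod 6)}. Since 6 | 36, φ is well-defined. The kernel is the cyclic subgroup ⟨2⟩ of ℤ_36 (order 18), i.e. {0, 2, 4, 6, 8, 10, 12, 14, 16, 18, 20, 22, 24, 26, 28, 30, 32, 34}

ker(φ) = {0, 2, 4, 6, 8, 10, 12, 14, 16, 18, 20, 22, 24, 26, 28, 30, 32, 34}


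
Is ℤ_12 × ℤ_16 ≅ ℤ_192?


Comparing ℤ_12 × ℤ_16 and ℤ_192:
gcd(12,16) = 4 ≠ 1. Max element order in ℤ_12×ℤ_16 is lcm(12,16) = 48 < 192, so it has no element of order 192

No, ℤ_12 × ℤ_16 ≇ ℤ_192


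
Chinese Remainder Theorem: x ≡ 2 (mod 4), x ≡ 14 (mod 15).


m₁ = 4, m₂ = 15, gcd = 1, so CRT applies. M = m₁·m₂ = 60
Let M₁ = M/m₁ = 15, M₂ = M/m₂ = 4
Find y₁ ≡ M₁⁻¹ (mod m₁): 15⁻¹ ≡ 3 (mod 4)
Find y₂ ≡ M₂⁻¹ (mod m₂): 4⁻¹ ≡ 4 (mod 15)
x = a₁·M₁·y₁ + a₂·M₂·y₂ = 2·15·3 + 14·4·4 = 314
Reduce mod 60: x ≡ 14
Check: 14 mod 4 = 2 ✓, 14 mod 15 = 14 ✓

x ≡ 14 (mod 60)


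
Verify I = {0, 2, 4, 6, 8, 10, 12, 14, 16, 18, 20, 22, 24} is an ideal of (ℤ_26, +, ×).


Check ideal conditions for I = {0, 2, 4, 6, 8, 10, 12, 14, 16, 18, 20, 22, 24} in ℤ_26:
(1) I is an additive subgroup? Yes
(2) For r ∈ ℤ_26 and a ∈ I: r·a ∈ I? Yes

Yes, I is an ideal of ℤ_26


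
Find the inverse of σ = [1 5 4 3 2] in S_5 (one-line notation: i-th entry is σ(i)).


To find σ⁻¹, swap domain and range:
σ(1) = 1 → σ⁻¹(1) = 1
σ(2) = 5 → σ⁻¹(5) = 2
σ(3) = 4 → σ⁻¹(4) = 3
σ(4) = 3 → σ⁻¹(3) = 4
σ(5) = 2 → σ⁻¹(2) = 5

σ⁻¹ = [1 5 4 3 2]


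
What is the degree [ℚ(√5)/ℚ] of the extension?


√5 has minimal polynomial x² - 5 (irreducible over ℚ since 5 is squarefree)

[ℚ(√5)/ℚ] = 2


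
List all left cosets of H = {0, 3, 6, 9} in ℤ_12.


H = {0, 3, 6, 9}, |H| = 4
Number of cosets = |G|/|H| = 12/4 = 3
0 + H = {0, 3, 6, 9}
1 + H = {1, 4, 7, 10}
2 + H = {2, 5, 8, 11}

Cosets: 0+H={0,3,6,9}; 1+H={1,4,7,10}; 2+H={2,5,8,11}


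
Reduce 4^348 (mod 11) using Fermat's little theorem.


Fermat's little theorem: if p is prime and gcd(a,p)=1, then a^(p-1) ≡ 1 (mod p)
p = 11 is prime, gcd(4,11) = 1
Reduce exponent: 348 mod 10 = 8
So 4^348 ≡ 4^8 (mod 11)
4^8 mod 11 = 9

4^348 ≡ 9 (mod 11)


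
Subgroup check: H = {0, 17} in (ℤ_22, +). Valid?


Subgroup test for H = {0, 17} in (ℤ_22, +):
(1) 0 ∈ H? Yes
(2) Closure: for all a,b ∈ H, (a+b) mod 22 ∈ H? No  [counterexample: 17 + 17 = 12 ∉ H]
(3) Inverses: for all a ∈ H, -a mod 22 ∈ H? No

No, H is not a subgroup of ℤ_22


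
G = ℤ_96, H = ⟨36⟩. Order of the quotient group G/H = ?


|⟨36⟩| = n / gcd(36, 96) = 96 / 12 = 8
H is normal (ℤ_96 is abelian).
|G/H| = |G| / |H| = 96 / 8 = 12

|G/H| = 12


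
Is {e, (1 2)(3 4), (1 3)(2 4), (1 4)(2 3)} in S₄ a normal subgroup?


H = {e, (1 2)(3 4), (1 3)(2 4), (1 4)(2 3)} in S₄
This is the Klein four-group V₄; it is normal in S₄ (it is a union of conjugacy classes)

Yes, normal subgroup


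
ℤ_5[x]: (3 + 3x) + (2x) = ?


Add coefficients mod 5:
x^0: 3 + 0 = 3 (mod 5)
x^1: 3 + 2 = 0 (mod 5)
Result: 3

f + g = 3


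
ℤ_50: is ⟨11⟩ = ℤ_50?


g generates ℤ_n iff gcd(g, n) = 1
gcd(11, 50) = 1
Since gcd = 1, 11 is a generator.

Yes, 11 generates ℤ_50


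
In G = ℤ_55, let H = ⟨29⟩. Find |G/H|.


|⟨29⟩| = n / gcd(29, 55) = 55 / 1 = 55
H is normal (ℤ_55 is abelian).
|G/H| = |G| / |H| = 55 / 55 = 1

|G/H| = 1


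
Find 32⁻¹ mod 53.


Use the extended Euclidean algorithm to write 1 = 32·s + 53·t; then s mod 53 is the inverse.
Euclidean algorithm:
  32 = 0·53 + 32
  53 = 1·32 + 21
  32 = 1·21 + 11
  21 = 1·11 + 10
  11 = 1·10 + 1
  10 = 10·1 + 0
gcd(32,53) = 1
Back-substitution gives: 32·(5) + 53·(-3) = 1
So 32⁻¹ ≡ 5 ≡ 5 (mod 53)
Check: 32 × 5 = 160 ≡ 1 (mod 53) ✓

32⁻¹ ≡ 5 (mod 53)


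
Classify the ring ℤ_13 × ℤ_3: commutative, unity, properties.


Direct product ring; commutative with unity (1,1); but (1,0)·(0,1) = (0,0) gives zero divisors, so not an integral domain
Commutative: Yes
Integral domain: No
Has unity: Yes

ℤ_13 × ℤ_3: Commutative=Yes, Unity=Yes


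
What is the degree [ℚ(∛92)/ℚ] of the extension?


∛92 has minimal polynomial x³ - 92 (irreducible over ℚ since 92 is not a perfect cube)

[ℚ(∛92)/ℚ] = 3


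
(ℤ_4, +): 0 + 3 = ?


Operation: addition mod 4
0 + 3 = (a + b) mod 4 with a = 0, b = 3

0 + 3 = 3


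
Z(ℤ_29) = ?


Z(G) = {g ∈ G | gx = xg for all x ∈ G}
ℤ_29 is abelian, so Z(G) = G

Z(ℤ_29) = ℤ_29


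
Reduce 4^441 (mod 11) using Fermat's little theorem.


Fermat's little theorem: if p is prime and gcd(a,p)=1, then a^(p-1) ≡ 1 (mod p)
p = 11 is prime, gcd(4,11) = 1
Reduce exponent: 441 mod 10 = 1
So 4^441 ≡ 4^1 (mod 11)
4^1 mod 11 = 4

4^441 ≡ 4 (mod 11)


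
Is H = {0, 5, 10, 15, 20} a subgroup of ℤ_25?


Subgroup test for H = {0, 5, 10, 15, 20} in (ℤ_25, +):
(1) 0 ∈ H? Yes
(2) Closure: for all a,b ∈ H, (a+b) mod 25 ∈ H? Yes
(3) Inverses: for all a ∈ H, -a mod 25 ∈ H? Yes

Yes, H is a subgroup of ℤ_25


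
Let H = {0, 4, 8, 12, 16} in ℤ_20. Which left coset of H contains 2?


2 + H = {2 + h (mod 20) : h ∈ H}
2+0=2, 2+4=6, 2+8=10, 2+12=14, 2+16=18

2 + H = {2, 6, 10, 14, 18}


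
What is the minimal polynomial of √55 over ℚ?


√55 satisfies x² - 55 = 0, irreducible over ℚ since 55 is squarefree

Minimal polynomial: x² - 55


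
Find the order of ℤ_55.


ℤ_n has n elements.

|ℤ_55| = 55


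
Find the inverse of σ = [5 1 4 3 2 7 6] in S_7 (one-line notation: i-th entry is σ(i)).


To find σ⁻¹, swap domain and range:
σ(1) = 5 → σ⁻¹(5) = 1
σ(2) = 1 → σ⁻¹(1) = 2
σ(3) = 4 → σ⁻¹(4) = 3
σ(4) = 3 → σ⁻¹(3) = 4
σ(5) = 2 → σ⁻¹(2) = 5
σ(6) = 7 → σ⁻¹(7) = 6
σ(7) = 6 → σ⁻¹(6) = 7

σ⁻¹ = [2 5 4 3 1 7 6]


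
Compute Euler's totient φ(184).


Factor n: 184 = 2^3 × 23
φ(n) = n · ∏(1 - 1/p) over distinct primes p | n
φ(184) = 184 · (1 - 1/2) · (1 - 1/23) = 88

φ(184) = 88


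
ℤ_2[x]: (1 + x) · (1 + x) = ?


Expand and collect like terms; reduce coefficients mod 2:
x^0: 1·1 = 1 ≡ 1 (mod 2)
x^1: 1·1 + 1·1 = 2 ≡ 0 (mod 2)
x^2: 1·1 = 1 ≡ 1 (mod 2)
Result: 1 + x^2

f · g = 1 + x^2


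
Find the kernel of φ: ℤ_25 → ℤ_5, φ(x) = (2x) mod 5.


Kernel = preimage of identity
ker(φ) = {x ∈ ℤ_25 : 2x ≡ 0 (mod 5)}. Since 5 | 25, φ is well-defined. The kernel is the cyclic subgroup ⟨5⟩ of ℤ_25 (order 5), i.e. {0, 5, 10, 15, 20}

ker(φ) = {0, 5, 10, 15, 20}


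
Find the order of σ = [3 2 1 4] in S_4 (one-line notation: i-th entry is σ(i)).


Cycle decomposition: (1 3)
Cycle lengths: 2
Order = lcm(2) = 2

ord(σ) = 2


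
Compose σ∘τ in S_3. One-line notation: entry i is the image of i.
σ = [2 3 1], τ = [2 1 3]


σ∘τ: apply τ first, then σ
1 →τ 2 →σ 3
2 →τ 1 →σ 2
3 →τ 3 →σ 1

σ∘τ = [3 2 1]


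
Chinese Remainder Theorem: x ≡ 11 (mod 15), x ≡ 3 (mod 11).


m₁ = 15, m₂ = 11, gcd = 1, so CRT applies. M = m₁·m₂ = 165
Let M₁ = M/m₁ = 11, M₂ = M/m₂ = 15
Find y₁ ≡ M₁⁻¹ (mod m₁): 11⁻¹ ≡ 11 (mod 15)
Find y₂ ≡ M₂⁻¹ (mod m₂): 15⁻¹ ≡ 3 (mod 11)
x = a₁·M₁·y₁ + a₂·M₂·y₂ = 11·11·11 + 3·15·3 = 1466
Reduce mod 165: x ≡ 146
Check: 146 mod 15 = 11 ✓, 146 mod 11 = 3 ✓

x ≡ 146 (mod 165)


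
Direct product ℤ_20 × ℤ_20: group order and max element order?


|ℤ_20 × ℤ_20| = 20 × 20 = 400
Max element order = lcm(20,20) = 20
Cyclic? No (gcd=20)

|ℤ_20×ℤ_20| = 400, max element order = 20


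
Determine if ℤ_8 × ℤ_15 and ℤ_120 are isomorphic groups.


Comparing ℤ_8 × ℤ_15 and ℤ_120:
gcd(8,15) = 1, so ℤ_8 × ℤ_15 ≅ ℤ_120 (CRT)

Yes, ℤ_8 × ℤ_15 ≅ ℤ_120


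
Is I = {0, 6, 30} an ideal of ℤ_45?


Check ideal conditions for I = {0, 6, 30} in ℤ_45:
(1) I is an additive subgroup? No
(2) For r ∈ ℤ_45 and a ∈ I: r·a ∈ I? No  [counterexample: r=2, a=6, r·a mod 45 = 12 ∉ I]

No, I is not an ideal of ℤ_45


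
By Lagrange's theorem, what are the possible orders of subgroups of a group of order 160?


Lagrange's theorem: |H| divides |G|
|G| = 160
Divisors of 160: 1, 2, 4, 5, 8, 10, 16, 20, 32, 40, 80, 160

Possible subgroup orders: {1, 2, 4, 5, 8, 10, 16, 20, 32, 40, 80, 160}


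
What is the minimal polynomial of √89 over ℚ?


√89 satisfies x² - 89 = 0, irreducible over ℚ since 89 is squarefree

Minimal polynomial: x² - 89


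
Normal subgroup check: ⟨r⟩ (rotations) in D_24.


H = ⟨r⟩ (rotations) in D_24
The rotation subgroup ⟨r⟩ has index 2 in D_24, so it is normal

Yes, normal subgroup


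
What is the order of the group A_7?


|A_n| = n!/2 (even permutations)
|A_7| = 7!/2 = 5040/2 = 2520

|A_7| = 2520


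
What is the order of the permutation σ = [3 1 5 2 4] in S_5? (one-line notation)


Cycle decomposition: (1 3 5 4 2)
Cycle lengths: 5
Order = lcm(5) = 5

ord(σ) = 5


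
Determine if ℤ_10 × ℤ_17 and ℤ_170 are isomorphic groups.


Comparing ℤ_10 × ℤ_17 and ℤ_170:
gcd(10,17) = 1, so ℤ_10 × ℤ_17 ≅ ℤ_170 (CRT)

Yes, ℤ_10 × ℤ_17 ≅ ℤ_170


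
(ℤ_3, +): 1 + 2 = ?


Operation: addition mod 3
1 + 2 = (a + b) mod 3 with a = 1, b = 2

1 + 2 = 0


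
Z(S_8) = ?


Z(G) = {g ∈ G | gx = xg for all x ∈ G}
S_n is non-abelian for n ≥ 3; Z(S_8) is trivial

Z(S_8) = {e}


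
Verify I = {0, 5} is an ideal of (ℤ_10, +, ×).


Check ideal conditions for I = {0, 5} in ℤ_10:
(1) I is an additive subgroup? Yes
(2) For r ∈ ℤ_10 and a ∈ I: r·a ∈ I? Yes

Yes, I is an ideal of ℤ_10


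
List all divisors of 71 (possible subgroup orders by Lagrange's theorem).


Lagrange's theorem: |H| divides |G|
|G| = 71
Divisors of 71: 1, 71

Possible subgroup orders: {1, 71}


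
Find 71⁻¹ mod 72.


Use the extended Euclidean algorithm to write 1 = 71·s + 72·t; then s mod 72 is the inverse.
Euclidean algorithm:
  71 = 0·72 + 71
  72 = 1·71 + 1
  71 = 71·1 + 0
gcd(71,72) = 1
Back-substitution gives: 71·(-1) + 72·(1) = 1
So 71⁻¹ ≡ -1 ≡ 71 (mod 72)
Check: 71 × 71 = 5041 ≡ 1 (mod 72) ✓

71⁻¹ ≡ 71 (mod 72)


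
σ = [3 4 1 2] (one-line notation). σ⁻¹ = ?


To find σ⁻¹, swap domain and range:
σ(1) = 3 → σ⁻¹(3) = 1
σ(2) = 4 → σ⁻¹(4) = 2
σ(3) = 1 → σ⁻¹(1) = 3
σ(4) = 2 → σ⁻¹(2) = 4

σ⁻¹ = [3 4 1 2]


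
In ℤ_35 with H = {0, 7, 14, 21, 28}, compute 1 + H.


1 + H = {1 + h (mod 35) : h ∈ H}
1+0=1, 1+7=8, 1+14=15, 1+21=22, 1+28=29

1 + H = {1, 8, 15, 22, 29}


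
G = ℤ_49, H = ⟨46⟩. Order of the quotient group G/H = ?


|⟨46⟩| = n / gcd(46, 49) = 49 / 1 = 49
H is normal (ℤ_49 is abelian).
|G/H| = |G| / |H| = 49 / 49 = 1

|G/H| = 1


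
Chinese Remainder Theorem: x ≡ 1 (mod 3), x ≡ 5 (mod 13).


m₁ = 3, m₂ = 13, gcd = 1, so CRT applies. M = m₁·m₂ = 39
Let M₁ = M/m₁ = 13, M₂ = M/m₂ = 3
Find y₁ ≡ M₁⁻¹ (mod m₁): 13⁻¹ ≡ 1 (mod 3)
Find y₂ ≡ M₂⁻¹ (mod m₂): 3⁻¹ ≡ 9 (mod 13)
x = a₁·M₁·y₁ + a₂·M₂·y₂ = 1·13·1 + 5·3·9 = 148
Reduce mod 39: x ≡ 31
Check: 31 mod 3 = 1 ✓, 31 mod 13 = 5 ✓

x ≡ 31 (mod 39)


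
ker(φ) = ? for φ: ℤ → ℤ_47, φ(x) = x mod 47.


Kernel = preimage of identity
ker(φ) = {x ∈ ℤ : x ≡ 0 (mod 47)} = 47ℤ = {0, ±47, ±94, ...}

ker(φ) = 47ℤ


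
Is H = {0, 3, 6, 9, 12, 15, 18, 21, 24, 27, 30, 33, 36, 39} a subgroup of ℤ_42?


Subgroup test for H = {0, 3, 6, 9, 12, 15, 18, 21, 24, 27, 30, 33, 36, 39} in (ℤ_42, +):
(1) 0 ∈ H? Yes
(2) Closure: for all a,b ∈ H, (a+b) mod 42 ∈ H? Yes
(3) Inverses: for all a ∈ H, -a mod 42 ∈ H? Yes

Yes, H is a subgroup of ℤ_42


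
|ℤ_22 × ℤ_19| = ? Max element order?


|ℤ_22 × ℤ_19| = 22 × 19 = 418
Max element order = lcm(22,19) = 418
Cyclic? Yes (gcd=1)

|ℤ_22×ℤ_19| = 418, max element order = 418


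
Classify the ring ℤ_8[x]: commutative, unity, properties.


ℤ_8 has zero divisors (2·4 ≡ 0), and these lift to constant zero divisors in ℤ_8[x]; so not an integral domain
Commutative: Yes
Integral domain: No
Has unity: Yes

ℤ_8[x]: Commutative=Yes, Unity=Yes


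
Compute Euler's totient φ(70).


Factor n: 70 = 2 × 5 × 7
φ(n) = n · ∏(1 - 1/p) over distinct primes p | n
φ(70) = 70 · (1 - 1/2) · (1 - 1/5) · (1 - 1/7) = 24

φ(70) = 24


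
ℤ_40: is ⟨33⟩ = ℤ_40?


g generates ℤ_n iff gcd(g, n) = 1
gcd(33, 40) = 1
Since gcd = 1, 33 is a generator.

Yes, 33 generates ℤ_40


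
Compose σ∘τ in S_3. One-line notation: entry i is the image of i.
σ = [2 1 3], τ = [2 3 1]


σ∘τ: apply τ first, then σ
1 →τ 2 →σ 1
2 →τ 3 →σ 3
3 →τ 1 →σ 2

σ∘τ = [1 3 2]


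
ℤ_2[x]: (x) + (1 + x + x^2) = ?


Add coefficients mod 2:
x^0: 0 + 1 = 1 (mod 2)
x^1: 1 + 1 = 0 (mod 2)
x^2: 0 + 1 = 1 (mod 2)
Result: 1 + x^2

f + g = 1 + x^2


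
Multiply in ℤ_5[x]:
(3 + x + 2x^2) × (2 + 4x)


Expand and collect like terms; reduce coefficients mod 5:
x^0: 3·2 = 6 ≡ 1 (mod 5)
x^1: 3·4 + 1·2 = 14 ≡ 4 (mod 5)
x^2: 1·4 + 2·2 = 8 ≡ 3 (mod 5)
x^3: 2·4 = 8 ≡ 3 (mod 5)
Result: 1 + 4x + 3x^2 + 3x^3

f · g = 1 + 4x + 3x^2 + 3x^3


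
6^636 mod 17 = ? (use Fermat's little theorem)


Fermat's little theorem: if p is prime and gcd(a,p)=1, then a^(p-1) ≡ 1 (mod p)
p = 17 is prime, gcd(6,17) = 1
Reduce exponent: 636 mod 16 = 12
So 6^636 ≡ 6^12 (mod 17)
6^12 mod 17 = 13

6^636 ≡ 13 (mod 17)


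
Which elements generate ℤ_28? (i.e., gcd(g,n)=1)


g generates ℤ_n iff gcd(g,n) = 1
Prime factors of 28: 2, 7
Generators are g ∈ {1,...,27} not divisible by any of these primes.
Generators: {1, 3, 5, 9, 11, 13, 15, 17, 19, 23, 25, 27}
Number of generators = φ(28) = 12

Generators of ℤ_28 = {1, 3, 5, 9, 11, 13, 15, 17, 19, 23, 25, 27}


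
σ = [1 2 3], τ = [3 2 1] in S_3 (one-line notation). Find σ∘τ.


σ∘τ: apply τ first, then σ
1 →τ 3 →σ 3
2 →τ 2 →σ 2
3 →τ 1 →σ 1

σ∘τ = [3 2 1]


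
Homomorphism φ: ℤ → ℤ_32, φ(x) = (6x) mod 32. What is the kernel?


Kernel = preimage of identity
ker(φ) = {x ∈ ℤ : 6x ≡ 0 (mod 32)}. gcd(6,32) = 2, so 6x ≡ 0 (mod 32) ⟺ x ≡ 0 (mod 32/2 = 16). Hence ker(φ) = 16ℤ

ker(φ) = 16ℤ


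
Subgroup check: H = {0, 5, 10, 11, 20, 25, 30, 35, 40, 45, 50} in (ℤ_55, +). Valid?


Subgroup test for H = {0, 5, 10, 11, 20, 25, 30, 35, 40, 45, 50} in (ℤ_55, +):
(1) 0 ∈ H? Yes
(2) Closure: for all a,b ∈ H, (a+b) mod 55 ∈ H? No  [counterexample: 5 + 10 = 15 ∉ H]
(3) Inverses: for all a ∈ H, -a mod 55 ∈ H? No

No, H is not a subgroup of ℤ_55


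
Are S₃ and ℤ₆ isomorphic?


Comparing S₃ and ℤ₆:
S₃ is non-abelian, ℤ₆ is abelian

No, S₃ ≇ ℤ₆


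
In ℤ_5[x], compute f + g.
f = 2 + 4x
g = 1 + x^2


Add coefficients mod 5:
x^0: 2 + 1 = 3 (mod 5)
x^1: 4 + 0 = 4 (mod 5)
x^2: 0 + 1 = 1 (mod 5)
Result: 3 + 4x + x^2

f + g = 3 + 4x + x^2


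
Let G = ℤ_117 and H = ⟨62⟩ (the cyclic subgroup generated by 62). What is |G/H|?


|⟨62⟩| = n / gcd(62, 117) = 117 / 1 = 117
H is normal (ℤ_117 is abelian).
|G/H| = |G| / |H| = 117 / 117 = 1

|G/H| = 1


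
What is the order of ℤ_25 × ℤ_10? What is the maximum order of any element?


|ℤ_25 × ℤ_10| = 25 × 10 = 250
Max element order = lcm(25,10) = 50
Cyclic? No (gcd=5)

|ℤ_25×ℤ_10| = 250, max element order = 50


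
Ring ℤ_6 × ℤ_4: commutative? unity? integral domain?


Direct product ring; commutative with unity (1,1); but (1,0)·(0,1) = (0,0) gives zero divisors, so not an integral domain
Commutative: Yes
Integral domain: No
Has unity: Yes

ℤ_6 × ℤ_4: Commutative=Yes, Unity=Yes


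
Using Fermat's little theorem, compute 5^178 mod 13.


Fermat's little theorem: if p is prime and gcd(a,p)=1, then a^(p-1) ≡ 1 (mod p)
p = 13 is prime, gcd(5,13) = 1
Reduce exponent: 178 mod 12 = 10
So 5^178 ≡ 5^10 (mod 13)
5^10 mod 13 = 12

5^178 ≡ 12 (mod 13)


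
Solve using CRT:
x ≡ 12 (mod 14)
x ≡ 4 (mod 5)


m₁ = 14, m₂ = 5, gcd = 1, so CRT applies. M = m₁·m₂ = 70
Let M₁ = M/m₁ = 5, M₂ = M/m₂ = 14
Find y₁ ≡ M₁⁻¹ (mod m₁): 5⁻¹ ≡ 3 (mod 14)
Find y₂ ≡ M₂⁻¹ (mod m₂): 14⁻¹ ≡ 4 (mod 5)
x = a₁·M₁·y₁ + a₂·M₂·y₂ = 12·5·3 + 4·14·4 = 404
Reduce mod 70: x ≡ 54
Check: 54 mod 14 = 12 ✓, 54 mod 5 = 4 ✓

x ≡ 54 (mod 70)


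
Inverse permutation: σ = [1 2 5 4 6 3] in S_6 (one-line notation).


To find σ⁻¹, swap domain and range:
σ(1) = 1 → σ⁻¹(1) = 1
σ(2) = 2 → σ⁻¹(2) = 2
σ(3) = 5 → σ⁻¹(5) = 3
σ(4) = 4 → σ⁻¹(4) = 4
σ(5) = 6 → σ⁻¹(6) = 5
σ(6) = 3 → σ⁻¹(3) = 6

σ⁻¹ = [1 2 6 4 3 5]


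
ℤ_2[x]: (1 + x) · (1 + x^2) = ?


Expand and collect like terms; reduce coefficients mod 2:
x^0: 1·1 = 1 ≡ 1 (mod 2)
x^1: 1·0 + 1·1 = 1 ≡ 1 (mod 2)
x^2: 1·1 + 1·0 = 1 ≡ 1 (mod 2)
x^3: 1·1 = 1 ≡ 1 (mod 2)
Result: 1 + x + x^2 + x^3

f · g = 1 + x + x^2 + x^3


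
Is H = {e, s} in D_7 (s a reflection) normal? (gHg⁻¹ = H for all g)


H = {e, s} in D_7 (s a reflection)
r·s·r⁻¹ = sr⁻² ≠ s for n ≥ 3, so {e, s} is not closed under conjugation

No, not a normal subgroup


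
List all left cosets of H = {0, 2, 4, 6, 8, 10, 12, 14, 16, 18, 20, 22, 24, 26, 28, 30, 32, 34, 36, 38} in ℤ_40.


H = {0, 2, 4, 6, 8, 10, 12, 14, 16, 18, 20, 22, 24, 26, 28, 30, 32, 34, 36, 38}, |H| = 20
Number of cosets = |G|/|H| = 40/20 = 2
0 + H = {0, 2, 4, 6, 8, 10, 12, 14, 16, 18, 20, 22, 24, 26, 28, 30, 32, 34, 36, 38}
1 + H = {1, 3, 5, 7, 9, 11, 13, 15, 17, 19, 21, 23, 25, 27, 29, 31, 33, 35, 37, 39}

Cosets: 0+H={0,2,4,6,8,10,12,14,16,18,20,22,24,26,28,30,32,34,36,38}; 1+H={1,3,5,7,9,11,13,15,17,19,21,23,25,27,29,31,33,35,37,39}


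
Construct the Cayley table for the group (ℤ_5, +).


Elements: {0, 1, 2, 3, 4}
Operation: addition mod 5
Entry (a, b) = (a + b) mod 5

Cayley table:
  | 0 | 1 | 2 | 3 | 4
0 | 0 | 1 | 2 | 3 | 4
1 | 1 | 2 | 3 | 4 | 0
2 | 2 | 3 | 4 | 0 | 1
3 | 3 | 4 | 0 | 1 | 2
4 | 4 | 0 | 1 | 2 | 3


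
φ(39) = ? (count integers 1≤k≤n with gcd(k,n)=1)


Factor n: 39 = 3 × 13
φ(n) = n · ∏(1 - 1/p) over distinct primes p | n
φ(39) = 39 · (1 - 1/3) · (1 - 1/13) = 24

φ(39) = 24


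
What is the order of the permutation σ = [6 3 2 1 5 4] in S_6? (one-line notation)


Cycle decomposition: (1 6 4) (2 3)
Cycle lengths: 3, 2
Order = lcm(3, 2) = 6

ord(σ) = 6


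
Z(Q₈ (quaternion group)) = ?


Z(G) = {g ∈ G | gx = xg for all x ∈ G}
In Q₈ = {±1, ±i, ±j, ±k}, only ±1 commute with every element

Z(Q₈ (quaternion group)) = {1, -1}


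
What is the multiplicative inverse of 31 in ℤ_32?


Use the extended Euclidean algorithm to write 1 = 31·s + 32·t; then s mod 32 is the inverse.
Euclidean algorithm:
  31 = 0·32 + 31
  32 = 1·31 + 1
  31 = 31·1 + 0
gcd(31,32) = 1
Back-substitution gives: 31·(-1) + 32·(1) = 1
So 31⁻¹ ≡ -1 ≡ 31 (mod 32)
Check: 31 × 31 = 961 ≡ 1 (mod 32) ✓

31⁻¹ ≡ 31 (mod 32)


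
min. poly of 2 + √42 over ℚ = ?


Let α = 2 + √42. Then α - 2 = √42, so (α - 2)² = 42, giving α² - 4α - 38 = 0. Degree 2 and α ∉ ℚ, so this is the minimal polynomial.

Minimal polynomial: x² - 4x - 38


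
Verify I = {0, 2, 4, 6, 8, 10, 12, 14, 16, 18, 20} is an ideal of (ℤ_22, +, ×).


Check ideal conditions for I = {0, 2, 4, 6, 8, 10, 12, 14, 16, 18, 20} in ℤ_22:
(1) I is an additive subgroup? Yes
(2) For r ∈ ℤ_22 and a ∈ I: r·a ∈ I? Yes

Yes, I is an ideal of ℤ_22


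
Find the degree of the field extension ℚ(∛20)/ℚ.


∛20 has minimal polynomial x³ - 20 (irreducible over ℚ since 20 is not a perfect cube)

[ℚ(∛20)/ℚ] = 3


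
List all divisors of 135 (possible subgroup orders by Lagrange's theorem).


Lagrange's theorem: |H| divides |G|
|G| = 135
Divisors of 135: 1, 3, 5, 9, 15, 27, 45, 135

Possible subgroup orders: {1, 3, 5, 9, 15, 27, 45, 135}


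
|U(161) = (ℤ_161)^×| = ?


U(n) is the group of units mod n; |U(n)| = φ(n)
|U(161)| = φ(161) = 132

|U(161) = (ℤ_161)^×| = 132


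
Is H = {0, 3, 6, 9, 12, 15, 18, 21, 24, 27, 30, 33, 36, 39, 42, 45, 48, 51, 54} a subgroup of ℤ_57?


Subgroup test for H = {0, 3, 6, 9, 12, 15, 18, 21, 24, 27, 30, 33, 36, 39, 42, 45, 48, 51, 54} in (ℤ_57, +):
(1) 0 ∈ H? Yes
(2) Closure: for all a,b ∈ H, (a+b) mod 57 ∈ H? Yes
(3) Inverses: for all a ∈ H, -a mod 57 ∈ H? Yes

Yes, H is a subgroup of ℤ_57


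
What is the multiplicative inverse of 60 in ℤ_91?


Use the extended Euclidean algorithm to write 1 = 60·s + 91·t; then s mod 91 is the inverse.
Euclidean algorithm:
  60 = 0·91 + 60
  91 = 1·60 + 31
  60 = 1·31 + 29
  31 = 1·29 + 2
  29 = 14·2 + 1
  2 = 2·1 + 0
gcd(60,91) = 1
Back-substitution gives: 60·(44) + 91·(-29) = 1
So 60⁻¹ ≡ 44 ≡ 44 (mod 91)
Check: 60 × 44 = 2640 ≡ 1 (mod 91) ✓

60⁻¹ ≡ 44 (mod 91)


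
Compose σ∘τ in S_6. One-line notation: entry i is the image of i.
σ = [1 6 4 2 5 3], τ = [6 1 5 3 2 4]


σ∘τ: apply τ first, then σ
1 →τ 6 →σ 3
2 →τ 1 →σ 1
3 →τ 5 →σ 5
4 →τ 3 →σ 4
5 →τ 2 →σ 6
6 →τ 4 →σ 2

σ∘τ = [3 1 5 4 6 2]


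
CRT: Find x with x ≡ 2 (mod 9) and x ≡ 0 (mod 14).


m₁ = 9, m₂ = 14, gcd = 1, so CRT applies. M = m₁·m₂ = 126
Let M₁ = M/m₁ = 14, M₂ = M/m₂ = 9
Find y₁ ≡ M₁⁻¹ (mod m₁): 14⁻¹ ≡ 2 (mod 9)
Find y₂ ≡ M₂⁻¹ (mod m₂): 9⁻¹ ≡ 11 (mod 14)
x = a₁·M₁·y₁ + a₂·M₂·y₂ = 2·14·2 + 0·9·11 = 56
Reduce mod 126: x ≡ 56
Check: 56 mod 9 = 2 ✓, 56 mod 14 = 0 ✓

x ≡ 56 (mod 126)


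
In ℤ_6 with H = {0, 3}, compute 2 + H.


2 + H = {2 + h (mod 6) : h ∈ H}
2+0=2, 2+3=5

2 + H = {2, 5}


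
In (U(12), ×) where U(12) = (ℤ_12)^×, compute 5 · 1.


Operation: multiplication mod 12
5 · 1 = (a × b) mod 12 with a = 5, b = 1

5 · 1 = 5


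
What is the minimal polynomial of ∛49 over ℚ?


∛49 satisfies x³ - 49 = 0, irreducible over ℚ (no rational root; 49 is not a perfect cube)

Minimal polynomial: x³ - 49


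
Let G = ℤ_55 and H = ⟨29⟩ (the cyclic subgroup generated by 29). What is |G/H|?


|⟨29⟩| = n / gcd(29, 55) = 55 / 1 = 55
H is normal (ℤ_55 is abelian).
|G/H| = |G| / |H| = 55 / 55 = 1

|G/H| = 1


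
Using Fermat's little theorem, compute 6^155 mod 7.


Fermat's little theorem: if p is prime and gcd(a,p)=1, then a^(p-1) ≡ 1 (mod p)
p = 7 is prime, gcd(6,7) = 1
Reduce exponent: 155 mod 6 = 5
So 6^155 ≡ 6^5 (mod 7)
6^5 mod 7 = 6

6^155 ≡ 6 (mod 7)


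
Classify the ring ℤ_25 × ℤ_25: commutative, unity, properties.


Direct product ring; commutative with unity (1,1); but (1,0)·(0,1) = (0,0) gives zero divisors, so not an integral domain
Commutative: Yes
Integral domain: No
Has unity: Yes

ℤ_25 × ℤ_25: Commutative=Yes, Unity=Yes


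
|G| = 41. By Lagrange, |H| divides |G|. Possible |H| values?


Lagrange's theorem: |H| divides |G|
|G| = 41
Divisors of 41: 1, 41

Possible subgroup orders: {1, 41}


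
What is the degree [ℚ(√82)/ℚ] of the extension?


√82 has minimal polynomial x² - 82 (irreducible over ℚ since 82 is squarefree)

[ℚ(√82)/ℚ] = 2


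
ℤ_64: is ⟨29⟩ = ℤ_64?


g generates ℤ_n iff gcd(g, n) = 1
gcd(29, 64) = 1
Since gcd = 1, 29 is a generator.

Yes, 29 generates ℤ_64


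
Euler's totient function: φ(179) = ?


Factor n: 179 = 179
φ(n) = n · ∏(1 - 1/p) over distinct primes p | n
φ(179) = 179 · (1 - 1/179) = 178

φ(179) = 178


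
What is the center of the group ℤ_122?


Z(G) = {g ∈ G | gx = xg for all x ∈ G}
ℤ_122 is abelian, so Z(G) = G

Z(ℤ_122) = ℤ_122


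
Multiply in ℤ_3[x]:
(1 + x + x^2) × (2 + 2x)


Expand and collect like terms; reduce coefficients mod 3:
x^0: 1·2 = 2 ≡ 2 (mod 3)
x^1: 1·2 + 1·2 = 4 ≡ 1 (mod 3)
x^2: 1·2 + 1·2 = 4 ≡ 1 (mod 3)
x^3: 1·2 = 2 ≡ 2 (mod 3)
Result: 2 + x + x^2 + 2x^3

f · g = 2 + x + x^2 + 2x^3


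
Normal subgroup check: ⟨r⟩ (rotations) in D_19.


H = ⟨r⟩ (rotations) in D_19
The rotation subgroup ⟨r⟩ has index 2 in D_19, so it is normal

Yes, normal subgroup


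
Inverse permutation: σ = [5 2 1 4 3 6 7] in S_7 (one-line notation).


To find σ⁻¹, swap domain and range:
σ(1) = 5 → σ⁻¹(5) = 1
σ(2) = 2 → σ⁻¹(2) = 2
σ(3) = 1 → σ⁻¹(1) = 3
σ(4) = 4 → σ⁻¹(4) = 4
σ(5) = 3 → σ⁻¹(3) = 5
σ(6) = 6 → σ⁻¹(6) = 6
σ(7) = 7 → σ⁻¹(7) = 7

σ⁻¹ = [3 2 5 4 1 6 7]


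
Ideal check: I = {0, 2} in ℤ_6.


Check ideal conditions for I = {0, 2} in ℤ_6:
(1) I is an additive subgroup? No
(2) For r ∈ ℤ_6 and a ∈ I: r·a ∈ I? No  [counterexample: r=2, a=2, r·a mod 6 = 4 ∉ I]

No, I is not an ideal of ℤ_6


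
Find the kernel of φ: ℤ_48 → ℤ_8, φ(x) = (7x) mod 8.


Kernel = preimage of identity
ker(φ) = {x ∈ ℤ_48 : 7x ≡ 0 (mod 8)}. Since 8 | 48, φ is well-defined. The kernel is the cyclic subgroup ⟨8⟩ of ℤ_48 (order 6), i.e. {0, 8, 16, 24, 32, 40}

ker(φ) = {0, 8, 16, 24, 32, 40}


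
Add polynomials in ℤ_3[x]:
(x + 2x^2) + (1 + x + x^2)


Add coefficients mod 3:
x^0: 0 + 1 = 1 (mod 3)
x^1: 1 + 1 = 2 (mod 3)
x^2: 2 + 1 = 0 (mod 3)
Result: 1 + 2x

f + g = 1 + 2x


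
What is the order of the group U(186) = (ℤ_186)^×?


U(n) is the group of units mod n; |U(n)| = φ(n)
|U(186)| = φ(186) = 60

|U(186) = (ℤ_186)^×| = 60


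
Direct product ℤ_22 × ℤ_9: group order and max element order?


|ℤ_22 × ℤ_9| = 22 × 9 = 198
Max element order = lcm(22,9) = 198
Cyclic? Yes (gcd=1)

|ℤ_22×ℤ_9| = 198, max element order = 198


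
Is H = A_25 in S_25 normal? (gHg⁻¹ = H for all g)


H = A_25 in S_25
A_25 has index 2 in S_25, and every subgroup of index 2 is normal

Yes, normal subgroup


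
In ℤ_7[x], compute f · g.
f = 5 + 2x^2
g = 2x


Expand and collect like terms; reduce coefficients mod 7:
x^0: 5·0 = 0 ≡ 0 (mod 7)
x^1: 5·2 + 0·0 = 10 ≡ 3 (mod 7)
x^2: 0·2 + 2·0 = 0 ≡ 0 (mod 7)
x^3: 2·2 = 4 ≡ 4 (mod 7)
Result: 3x + 4x^3

f · g = 3x + 4x^3


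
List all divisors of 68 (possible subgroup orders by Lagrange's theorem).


Lagrange's theorem: |H| divides |G|
|G| = 68
Divisors of 68: 1, 2, 4, 17, 34, 68

Possible subgroup orders: {1, 2, 4, 17, 34, 68}


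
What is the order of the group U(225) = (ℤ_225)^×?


U(n) is the group of units mod n; |U(n)| = φ(n)
|U(225)| = φ(225) = 120

|U(225) = (ℤ_225)^×| = 120


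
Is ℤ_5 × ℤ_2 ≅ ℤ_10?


Comparing ℤ_5 × ℤ_2 and ℤ_10:
gcd(5,2) = 1, so ℤ_5 × ℤ_2 ≅ ℤ_10 (CRT)

Yes, ℤ_5 × ℤ_2 ≅ ℤ_10


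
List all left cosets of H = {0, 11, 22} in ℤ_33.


H = {0, 11, 22}, |H| = 3
Number of cosets = |G|/|H| = 33/3 = 11
0 + H = {0, 11, 22}
1 + H = {1, 12, 23}
2 + H = {2, 13, 24}
3 + H = {3, 14, 25}
4 + H = {4, 15, 26}
5 + H = {5, 16, 27}
6 + H = {6, 17, 28}
7 + H = {7, 18, 29}
8 + H = {8, 19, 30}
9 + H = {9, 20, 31}
10 + H = {10, 21, 32}

Cosets: 0+H={0,11,22}; 1+H={1,12,23}; 2+H={2,13,24}; 3+H={3,14,25}; 4+H={4,15,26}; 5+H={5,16,27}; 6+H={6,17,28}; 7+H={7,18,29}; 8+H={8,19,30}; 9+H={9,20,31}; 10+H={10,21,32}


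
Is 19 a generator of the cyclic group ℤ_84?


g generates ℤ_n iff gcd(g, n) = 1
gcd(19, 84) = 1
Since gcd = 1, 19 is a generator.

Yes, 19 generates ℤ_84


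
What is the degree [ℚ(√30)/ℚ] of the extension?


√30 has minimal polynomial x² - 30 (irreducible over ℚ since 30 is squarefree)

[ℚ(√30)/ℚ] = 2


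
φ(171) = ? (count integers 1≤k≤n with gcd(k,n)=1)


Factor n: 171 = 3^2 × 19
φ(n) = n · ∏(1 - 1/p) over distinct primes p | n
φ(171) = 171 · (1 - 1/3) · (1 - 1/19) = 108

φ(171) = 108


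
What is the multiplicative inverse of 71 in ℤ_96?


Use the extended Euclidean algorithm to write 1 = 71·s + 96·t; then s mod 96 is the inverse.
Euclidean algorithm:
  71 = 0·96 + 71
  96 = 1·71 + 25
  71 = 2·25 + 21
  25 = 1·21 + 4
  21 = 5·4 + 1
  4 = 4·1 + 0
gcd(71,96) = 1
Back-substitution gives: 71·(23) + 96·(-17) = 1
So 71⁻¹ ≡ 23 ≡ 23 (mod 96)
Check: 71 × 23 = 1633 ≡ 1 (mod 96) ✓

71⁻¹ ≡ 23 (mod 96)


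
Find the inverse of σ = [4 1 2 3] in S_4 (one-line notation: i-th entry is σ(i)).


To find σ⁻¹, swap domain and range:
σ(1) = 4 → σ⁻¹(4) = 1
σ(2) = 1 → σ⁻¹(1) = 2
σ(3) = 2 → σ⁻¹(2) = 3
σ(4) = 3 → σ⁻¹(3) = 4

σ⁻¹ = [2 3 4 1]


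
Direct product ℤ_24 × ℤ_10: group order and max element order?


|ℤ_24 × ℤ_10| = 24 × 10 = 240
Max element order = lcm(24,10) = 120
Cyclic? No (gcd=2)

|ℤ_24×ℤ_10| = 240, max element order = 120


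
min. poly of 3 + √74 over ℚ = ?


Let α = 3 + √74. Then α - 3 = √74, so (α - 3)² = 74, giving α² - 6α - 65 = 0. Degree 2 and α ∉ ℚ, so this is the minimal polynomial.

Minimal polynomial: x² - 6x - 65


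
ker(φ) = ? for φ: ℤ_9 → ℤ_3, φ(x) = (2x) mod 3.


Kernel = preimage of identity
ker(φ) = {x ∈ ℤ_9 : 2x ≡ 0 (mod 3)}. Since 3 | 9, φ is well-defined. The kernel is the cyclic subgroup ⟨3⟩ of ℤ_9 (order 3), i.e. {0, 3, 6}

ker(φ) = {0, 3, 6}


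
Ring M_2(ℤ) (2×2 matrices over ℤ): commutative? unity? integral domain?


Matrix multiplication is non-commutative for n ≥ 2; the identity matrix I is the unity; singular matrices give zero divisors, so not an integral domain
Commutative: No
Integral domain: No
Has unity: Yes

M_2(ℤ) (2×2 matrices over ℤ): Commutative=No, Unity=Yes


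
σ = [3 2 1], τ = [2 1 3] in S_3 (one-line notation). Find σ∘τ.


σ∘τ: apply τ first, then σ
1 →τ 2 →σ 2
2 →τ 1 →σ 3
3 →τ 3 →σ 1

σ∘τ = [2 3 1]


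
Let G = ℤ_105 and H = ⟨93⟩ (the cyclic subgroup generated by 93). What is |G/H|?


|⟨93⟩| = n / gcd(93, 105) = 105 / 3 = 35
H is normal (ℤ_105 is abelian).
|G/H| = |G| / |H| = 105 / 35 = 3

|G/H| = 3


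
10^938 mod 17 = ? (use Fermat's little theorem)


Fermat's little theorem: if p is prime and gcd(a,p)=1, then a^(p-1) ≡ 1 (mod p)
p = 17 is prime, gcd(10,17) = 1
Reduce exponent: 938 mod 16 = 10
So 10^938 ≡ 10^10 (mod 17)
10^10 mod 17 = 2

10^938 ≡ 2 (mod 17)


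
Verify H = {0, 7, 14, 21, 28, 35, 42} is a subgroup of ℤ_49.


Subgroup test for H = {0, 7, 14, 21, 28, 35, 42} in (ℤ_49, +):
(1) 0 ∈ H? Yes
(2) Closure: for all a,b ∈ H, (a+b) mod 49 ∈ H? Yes
(3) Inverses: for all a ∈ H, -a mod 49 ∈ H? Yes

Yes, H is a subgroup of ℤ_49


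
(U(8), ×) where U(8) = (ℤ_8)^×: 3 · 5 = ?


Operation: multiplication mod 8
3 · 5 = (a × b) mod 8 with a = 3, b = 5

3 · 5 = 7
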